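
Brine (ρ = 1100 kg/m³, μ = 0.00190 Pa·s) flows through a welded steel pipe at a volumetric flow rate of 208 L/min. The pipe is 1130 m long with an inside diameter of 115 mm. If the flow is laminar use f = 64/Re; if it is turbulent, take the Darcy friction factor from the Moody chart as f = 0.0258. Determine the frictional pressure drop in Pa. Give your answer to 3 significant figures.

ΔP ≈ 15500 Pa

Q = 208 L/min = 208/60000 = 0.003467 m³/s.
Cross-sectional area A = πD²/4 = π(0.115)²/4 = 0.01039 m²; mean velocity V = Q/A = 0.003467/0.01039 = 0.3338 m/s.
Reynolds number Re = ρVD/μ = 1100 · 0.3338 · 0.115 / 0.0019 = 2.222e+04.
Re > 4000 → turbulent; use the Moody-chart value f = 0.0258.
Darcy-Weisbach: ΔP = f(L/D)(ρV²/2) = 0.0258·(1130/0.115)·(1100·0.3338²/2) = 0.0258·9826·61.27 = 1.553e+04 Pa.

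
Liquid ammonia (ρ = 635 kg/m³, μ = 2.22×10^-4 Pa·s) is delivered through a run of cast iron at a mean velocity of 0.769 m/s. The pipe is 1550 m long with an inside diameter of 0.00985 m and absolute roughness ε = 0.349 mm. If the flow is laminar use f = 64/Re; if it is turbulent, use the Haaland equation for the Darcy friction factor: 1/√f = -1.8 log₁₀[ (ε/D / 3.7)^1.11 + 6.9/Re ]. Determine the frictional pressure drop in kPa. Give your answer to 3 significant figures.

Reynolds number Re = ρVD/μ = 635 · 0.769 · 0.00985 / 0.000222 = 2.167e+04.
Re > 4000 → turbulent. Relative roughness ε/D = 0.000349/0.00985 = 0.0354. Haaland: 1/√f = -1.8 log₁₀[(0.0354/3.7)^1.11 + 6.9/2.167e+04] = -1.8 log₁₀[0.00574 + 0.000318] = 3.991, so f = 0.06277.
Darcy-Weisbach: ΔP = f(L/D)(ρV²/2) = 0.06277·(1550/0.00985)·(635·0.769²/2) = 0.06277·1.574e+05·187.8 = 1.855e+06 Pa.
ΔP = 1.855e+06 Pa = 1850 kPa.

ΔP ≈ 1850 kPa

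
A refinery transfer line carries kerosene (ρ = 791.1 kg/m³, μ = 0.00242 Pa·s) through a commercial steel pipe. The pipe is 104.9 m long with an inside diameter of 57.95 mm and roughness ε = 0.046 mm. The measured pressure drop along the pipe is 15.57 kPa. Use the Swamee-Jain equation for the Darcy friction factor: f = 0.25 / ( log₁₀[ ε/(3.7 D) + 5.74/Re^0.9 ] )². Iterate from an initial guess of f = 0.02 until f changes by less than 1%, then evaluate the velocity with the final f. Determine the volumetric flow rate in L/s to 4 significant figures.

Rearranging Darcy-Weisbach: V = √(2·ΔP·D/(f·L·ρ)). With ε/D = 4.6e-05/0.05795 = 0.000794, iterate starting from f = 0.02:
  f = 0.02 → V = √(2·1.557e+04·0.05795/(0.02·104.9·791.1)) = 1.043 m/s; Re = ρVD/μ = 1.975e+04; f → 0.02774
  f = 0.02774 → V = 0.8853 m/s; Re = 1.677e+04; f → 0.02871
  f = 0.02871 → V = 0.8703 m/s; Re = 1.649e+04; f → 0.02882
Converged (Δf/f < 1%). With the final f = 0.02882: V = √(2·1.557e+04·0.05795/(0.02882·104.9·791.1)) = 0.8687 m/s.
Q = V·A = 0.8687·(π/4·0.05795²) = 0.002291 m³/s = 2.291 L/s.

Q ≈ 2.291 L/s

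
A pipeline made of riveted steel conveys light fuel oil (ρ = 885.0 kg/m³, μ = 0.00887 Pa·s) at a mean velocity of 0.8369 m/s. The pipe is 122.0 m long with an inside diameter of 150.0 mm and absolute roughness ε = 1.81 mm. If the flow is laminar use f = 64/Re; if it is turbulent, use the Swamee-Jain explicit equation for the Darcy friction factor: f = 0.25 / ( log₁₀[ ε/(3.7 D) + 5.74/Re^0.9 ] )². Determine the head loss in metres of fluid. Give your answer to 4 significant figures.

Reynolds number Re = ρVD/μ = 885 · 0.8369 · 0.15 / 0.00887 = 1.253e+04.
Re > 4000 → turbulent. Relative roughness ε/D = 0.00181/0.15 = 0.0121. Swamee-Jain: f = 0.25/(log₁₀[0.0121/3.7 + 5.74/1.253e+04^0.9])² = 0.25/(log₁₀[0.00326 + 0.00118])² = 0.25/(-2.353)² = 0.04516.
Darcy-Weisbach: ΔP = f(L/D)(ρV²/2) = 0.04516·(122/0.15)·(885·0.8369²/2) = 0.04516·813.3·309.9 = 1.138e+04 Pa.
Head loss h_f = ΔP/(ρg) = 1.138e+04/(885·9.81) = 1.311 m.

h_f ≈ 1.311 m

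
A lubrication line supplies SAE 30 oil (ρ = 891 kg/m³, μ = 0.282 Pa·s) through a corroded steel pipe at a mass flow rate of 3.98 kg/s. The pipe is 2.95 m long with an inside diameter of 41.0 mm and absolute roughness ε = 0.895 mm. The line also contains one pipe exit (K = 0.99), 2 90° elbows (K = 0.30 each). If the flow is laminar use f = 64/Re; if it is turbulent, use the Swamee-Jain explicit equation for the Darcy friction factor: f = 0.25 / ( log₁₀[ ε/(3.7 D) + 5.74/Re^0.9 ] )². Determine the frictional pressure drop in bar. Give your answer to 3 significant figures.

ΔP ≈ 0.617 bar

A = πD²/4 = π(0.041)²/4 = 0.00132 m²; mean velocity V = ṁ/(ρA) = 3.98/(891 · 0.00132) = 3.383 m/s.
Reynolds number Re = ρVD/μ = 891 · 3.383 · 0.041 / 0.282 = 438.3.
Re < 2300 → laminar flow, so f = 64/Re = 64/438.3 = 0.146 (the turbulent correlation is not needed).
Total minor-loss coefficient ΣK = 1·0.99 + 2·0.3 = 1.59.
ΔP = [f·L/D + ΣK]·(ρV²/2) = [0.146·2.95/0.041 + 1.59]·(891·3.383²/2) = [10.51 + 1.59]·5100 = 6.169e+04 Pa.
ΔP = 6.169e+04 Pa = 0.617 bar.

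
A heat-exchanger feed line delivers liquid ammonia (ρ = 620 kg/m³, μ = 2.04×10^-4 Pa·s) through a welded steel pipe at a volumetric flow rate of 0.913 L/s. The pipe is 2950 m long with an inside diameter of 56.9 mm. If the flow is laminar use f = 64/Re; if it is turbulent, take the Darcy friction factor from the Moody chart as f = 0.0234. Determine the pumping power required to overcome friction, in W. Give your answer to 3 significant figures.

Q = 0.913 L/s = 0.913/1000 = 0.000913 m³/s.
Cross-sectional area A = πD²/4 = π(0.0569)²/4 = 0.002543 m²; mean velocity V = Q/A = 0.000913/0.002543 = 0.3591 m/s.
Reynolds number Re = ρVD/μ = 620 · 0.3591 · 0.0569 / 0.000204 = 6.209e+04.
Re > 4000 → turbulent; use the Moody-chart value f = 0.0234.
Darcy-Weisbach: ΔP = f(L/D)(ρV²/2) = 0.0234·(2950/0.0569)·(620·0.3591²/2) = 0.0234·5.185e+04·39.96 = 4.848e+04 Pa.
Pumping power P = QΔP = 0.000913·4.848e+04 = 44.27 W = 44.3 W.

P ≈ 44.3 W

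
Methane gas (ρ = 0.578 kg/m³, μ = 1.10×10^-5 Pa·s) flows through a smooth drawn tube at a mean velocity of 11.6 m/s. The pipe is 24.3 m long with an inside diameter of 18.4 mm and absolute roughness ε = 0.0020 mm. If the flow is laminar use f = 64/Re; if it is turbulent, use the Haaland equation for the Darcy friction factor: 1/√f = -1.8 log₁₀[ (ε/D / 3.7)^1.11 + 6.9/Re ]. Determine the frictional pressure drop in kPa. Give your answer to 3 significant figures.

ΔP ≈ 1.54 kPa

Reynolds number Re = ρVD/μ = 0.578 · 11.6 · 0.0184 / 1.1e-05 = 1.122e+04.
Re > 4000 → turbulent. Relative roughness ε/D = 2e-06/0.0184 = 0.000109. Haaland: 1/√f = -1.8 log₁₀[(0.000109/3.7)^1.11 + 6.9/1.122e+04] = -1.8 log₁₀[9.32e-06 + 0.000615] = 5.768, so f = 0.03006.
Darcy-Weisbach: ΔP = f(L/D)(ρV²/2) = 0.03006·(24.3/0.0184)·(0.578·11.6²/2) = 0.03006·1321·38.89 = 1544 Pa.
ΔP = 1544 Pa = 1.54 kPa.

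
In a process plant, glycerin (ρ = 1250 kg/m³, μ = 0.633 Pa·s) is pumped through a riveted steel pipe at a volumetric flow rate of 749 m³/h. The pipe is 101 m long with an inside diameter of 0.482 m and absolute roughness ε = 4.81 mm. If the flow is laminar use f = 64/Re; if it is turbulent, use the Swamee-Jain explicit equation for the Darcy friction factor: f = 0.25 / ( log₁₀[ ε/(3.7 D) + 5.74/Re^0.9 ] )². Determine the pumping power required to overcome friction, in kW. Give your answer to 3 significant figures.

Q = 749 m³/h = 749/3600 = 0.2081 m³/s.
Cross-sectional area A = πD²/4 = π(0.482)²/4 = 0.1825 m²; mean velocity V = Q/A = 0.2081/0.1825 = 1.14 m/s.
Reynolds number Re = ρVD/μ = 1250 · 1.14 · 0.482 / 0.633 = 1085.
Re < 2300 → laminar flow, so f = 64/Re = 64/1085 = 0.05897 (the turbulent correlation is not needed).
Darcy-Weisbach: ΔP = f(L/D)(ρV²/2) = 0.05897·(101/0.482)·(1250·1.14²/2) = 0.05897·209.5·812.6 = 1.004e+04 Pa.
Pumping power P = QΔP = 0.2081·1.004e+04 = 2089 W = 2.09 kW.

P ≈ 2.09 kW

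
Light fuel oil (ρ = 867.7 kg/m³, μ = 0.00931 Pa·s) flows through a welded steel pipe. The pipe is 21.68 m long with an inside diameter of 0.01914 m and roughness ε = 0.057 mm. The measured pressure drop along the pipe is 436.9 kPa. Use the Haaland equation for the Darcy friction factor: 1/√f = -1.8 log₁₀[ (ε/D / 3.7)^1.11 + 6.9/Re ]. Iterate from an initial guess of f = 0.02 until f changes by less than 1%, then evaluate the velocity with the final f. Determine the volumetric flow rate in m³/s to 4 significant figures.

Rearranging Darcy-Weisbach: V = √(2·ΔP·D/(f·L·ρ)). With ε/D = 5.7e-05/0.01914 = 0.00298, iterate starting from f = 0.02:
  f = 0.02 → V = √(2·4.369e+05·0.01914/(0.02·21.68·867.7)) = 6.667 m/s; Re = ρVD/μ = 1.189e+04; f → 0.03377
  f = 0.03377 → V = 5.131 m/s; Re = 9153; f → 0.03546
  f = 0.03546 → V = 5.007 m/s; Re = 8932; f → 0.03563
Converged (Δf/f < 1%). With the final f = 0.03563: V = √(2·4.369e+05·0.01914/(0.03563·21.68·867.7)) = 4.995 m/s.
Q = V·A = 4.995·(π/4·0.01914²) = 0.001437 m³/s = 0.001437 m³/s.

Q ≈ 0.001437 m³/s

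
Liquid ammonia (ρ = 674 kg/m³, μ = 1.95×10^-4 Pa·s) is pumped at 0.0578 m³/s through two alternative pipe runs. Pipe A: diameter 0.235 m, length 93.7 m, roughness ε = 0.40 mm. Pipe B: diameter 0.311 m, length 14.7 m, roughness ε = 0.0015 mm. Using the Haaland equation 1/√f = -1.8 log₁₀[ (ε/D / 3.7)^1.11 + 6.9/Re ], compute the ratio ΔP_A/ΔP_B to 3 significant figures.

Pipe A: V = Q/A = 0.0578/0.04337 = 1.333 m/s; Re = 1.082e+06; ε/D = 0.0017; Haaland → f = 0.02266; ΔP_A = f(L/D)(ρV²/2) = 5407 Pa.
Pipe B: V = Q/A = 0.0578/0.07596 = 0.7609 m/s; Re = 8.179e+05; ε/D = 4.82e-06; Haaland → f = 0.01206; ΔP_B = f(L/D)(ρV²/2) = 111.2 Pa.
ΔP_A/ΔP_B = 5407/111.2 = 48.6.

ΔP_A/ΔP_B ≈ 48.6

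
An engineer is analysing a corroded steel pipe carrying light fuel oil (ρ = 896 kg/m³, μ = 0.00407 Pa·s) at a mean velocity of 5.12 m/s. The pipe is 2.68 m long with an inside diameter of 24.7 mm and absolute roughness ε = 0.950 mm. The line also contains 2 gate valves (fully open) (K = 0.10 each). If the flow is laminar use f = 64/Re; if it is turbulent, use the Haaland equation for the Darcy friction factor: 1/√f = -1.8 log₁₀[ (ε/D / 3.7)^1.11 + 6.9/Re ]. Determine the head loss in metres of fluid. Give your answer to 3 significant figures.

Reynolds number Re = ρVD/μ = 896 · 5.12 · 0.0247 / 0.00407 = 2.784e+04.
Re > 4000 → turbulent. Relative roughness ε/D = 0.00095/0.0247 = 0.0385. Haaland: 1/√f = -1.8 log₁₀[(0.0385/3.7)^1.11 + 6.9/2.784e+04] = -1.8 log₁₀[0.00629 + 0.000248] = 3.932, so f = 0.06467.
Total minor-loss coefficient ΣK = 2·0.1 = 0.2.
ΔP = [f·L/D + ΣK]·(ρV²/2) = [0.06467·2.68/0.0247 + 0.2]·(896·5.12²/2) = [7.017 + 0.2]·1.174e+04 = 8.476e+04 Pa.
Head loss h_f = ΔP/(ρg) = 8.476e+04/(896·9.81) = 9.64 m.

h_f ≈ 9.64 m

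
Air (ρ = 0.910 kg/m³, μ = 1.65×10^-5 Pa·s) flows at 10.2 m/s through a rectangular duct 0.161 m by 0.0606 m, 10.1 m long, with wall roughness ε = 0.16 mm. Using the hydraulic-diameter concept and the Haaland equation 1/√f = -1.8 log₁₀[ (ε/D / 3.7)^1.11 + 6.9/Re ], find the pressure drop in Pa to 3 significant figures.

ΔP ≈ 140 Pa

Hydraulic diameter D_h = 4A/P = 4·(0.161·0.0606)/(2·(0.161+0.0606)) = 0.03903/0.4432 = 0.08806 m.
Re = ρVD_h/μ = 0.91·10.2·0.08806/1.65e-05 = 4.954e+04.
ε/D_h = 0.00016/0.08806 = 0.00182; Haaland gives 1/√f = -1.8 log₁₀[0.000212+0.000139] = 6.217, so f = 0.02587.
ΔP = f(L/D_h)(ρV²/2) = 0.02587·10.1/0.08806·47.34 = 140.5 Pa.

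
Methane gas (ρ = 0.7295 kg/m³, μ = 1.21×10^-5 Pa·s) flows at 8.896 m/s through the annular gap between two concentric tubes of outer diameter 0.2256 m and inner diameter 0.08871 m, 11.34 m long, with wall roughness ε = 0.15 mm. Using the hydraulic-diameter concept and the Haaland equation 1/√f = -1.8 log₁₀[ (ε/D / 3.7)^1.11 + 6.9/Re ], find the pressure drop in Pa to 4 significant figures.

ΔP ≈ 54.88 Pa

Hydraulic diameter D_h = 4A/P = D_o - D_i = 0.2256 - 0.08871 = 0.1369 m.
Re = ρVD_h/μ = 0.7295·8.896·0.1369/1.21e-05 = 7.342e+04.
ε/D_h = 0.00015/0.1369 = 0.0011; Haaland gives 1/√f = -1.8 log₁₀[0.000121+9.4e-05] = 6.601, so f = 0.02295.
ΔP = f(L/D_h)(ρV²/2) = 0.02295·11.34/0.1369·28.87 = 54.88 Pa.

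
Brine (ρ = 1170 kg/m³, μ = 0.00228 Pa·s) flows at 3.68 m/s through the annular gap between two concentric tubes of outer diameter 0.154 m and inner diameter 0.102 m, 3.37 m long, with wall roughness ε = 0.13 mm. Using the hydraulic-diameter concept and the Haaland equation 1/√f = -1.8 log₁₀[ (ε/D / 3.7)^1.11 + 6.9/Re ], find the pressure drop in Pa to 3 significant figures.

ΔP ≈ 13500 Pa

Hydraulic diameter D_h = 4A/P = D_o - D_i = 0.154 - 0.102 = 0.052 m.
Re = ρVD_h/μ = 1170·3.68·0.052/0.00228 = 9.82e+04.
ε/D_h = 0.00013/0.052 = 0.0025; Haaland gives 1/√f = -1.8 log₁₀[0.000303+7.03e-05] = 6.171, so f = 0.02626.
ΔP = f(L/D_h)(ρV²/2) = 0.02626·3.37/0.052·7922 = 1.348e+04 Pa.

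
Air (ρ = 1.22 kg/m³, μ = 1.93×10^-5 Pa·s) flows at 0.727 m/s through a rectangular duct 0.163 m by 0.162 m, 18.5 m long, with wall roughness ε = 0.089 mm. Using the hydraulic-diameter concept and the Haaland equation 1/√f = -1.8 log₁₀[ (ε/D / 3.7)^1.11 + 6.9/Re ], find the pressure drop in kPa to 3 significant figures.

ΔP ≈ 0.00125 kPa

Hydraulic diameter D_h = 4A/P = 4·(0.163·0.162)/(2·(0.163+0.162)) = 0.1056/0.65 = 0.1625 m.
Re = ρVD_h/μ = 1.22·0.727·0.1625/1.93e-05 = 7468.
ε/D_h = 8.9e-05/0.1625 = 0.000548; Haaland gives 1/√f = -1.8 log₁₀[5.61e-05+0.000924] = 5.416, so f = 0.03409.
ΔP = f(L/D_h)(ρV²/2) = 0.03409·18.5/0.1625·0.3224 = 1.251 Pa.
ΔP = 0.00125 kPa.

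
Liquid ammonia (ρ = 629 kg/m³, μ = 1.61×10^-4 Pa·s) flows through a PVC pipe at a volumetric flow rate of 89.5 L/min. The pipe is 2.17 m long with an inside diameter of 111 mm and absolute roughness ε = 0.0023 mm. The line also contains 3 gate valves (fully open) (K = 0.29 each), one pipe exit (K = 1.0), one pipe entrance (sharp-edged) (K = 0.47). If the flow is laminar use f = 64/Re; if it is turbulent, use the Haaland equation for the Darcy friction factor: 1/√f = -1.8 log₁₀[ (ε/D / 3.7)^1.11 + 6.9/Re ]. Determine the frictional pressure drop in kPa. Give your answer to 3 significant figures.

ΔP ≈ 0.0203 kPa

Q = 89.5 L/min = 89.5/60000 = 0.001492 m³/s.
Cross-sectional area A = πD²/4 = π(0.111)²/4 = 0.009677 m²; mean velocity V = Q/A = 0.001492/0.009677 = 0.1541 m/s.
Reynolds number Re = ρVD/μ = 629 · 0.1541 · 0.111 / 0.000161 = 6.685e+04.
Re > 4000 → turbulent. Relative roughness ε/D = 2.3e-06/0.111 = 2.07e-05. Haaland: 1/√f = -1.8 log₁₀[(2.07e-05/3.7)^1.11 + 6.9/6.685e+04] = -1.8 log₁₀[1.48e-06 + 0.000103] = 7.164, so f = 0.01948.
Total minor-loss coefficient ΣK = 3·0.29 + 1·1 + 1·0.47 = 2.34.
ΔP = [f·L/D + ΣK]·(ρV²/2) = [0.01948·2.17/0.111 + 2.34]·(629·0.1541²/2) = [0.3809 + 2.34]·7.473 = 20.33 Pa.
ΔP = 20.33 Pa = 0.0203 kPa.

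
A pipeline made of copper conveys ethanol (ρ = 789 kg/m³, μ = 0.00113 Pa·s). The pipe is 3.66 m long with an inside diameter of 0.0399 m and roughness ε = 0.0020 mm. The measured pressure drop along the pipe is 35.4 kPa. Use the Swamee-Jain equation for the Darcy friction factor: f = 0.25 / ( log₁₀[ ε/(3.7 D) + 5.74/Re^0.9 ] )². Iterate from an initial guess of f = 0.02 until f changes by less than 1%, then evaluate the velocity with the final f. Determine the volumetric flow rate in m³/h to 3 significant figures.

Q ≈ 35.5 m³/h

Rearranging Darcy-Weisbach: V = √(2·ΔP·D/(f·L·ρ)). With ε/D = 2e-06/0.0399 = 5.01e-05, iterate starting from f = 0.02:
  f = 0.02 → V = √(2·3.54e+04·0.0399/(0.02·3.66·789)) = 6.994 m/s; Re = ρVD/μ = 1.948e+05; f → 0.01605
  f = 0.01605 → V = 7.806 m/s; Re = 2.175e+05; f → 0.01575
  f = 0.01575 → V = 7.881 m/s; Re = 2.196e+05; f → 0.01573
Converged (Δf/f < 1%). With the final f = 0.01573: V = √(2·3.54e+04·0.0399/(0.01573·3.66·789)) = 7.887 m/s.
Q = V·A = 7.887·(π/4·0.0399²) = 0.009862 m³/s = 35.5 m³/h.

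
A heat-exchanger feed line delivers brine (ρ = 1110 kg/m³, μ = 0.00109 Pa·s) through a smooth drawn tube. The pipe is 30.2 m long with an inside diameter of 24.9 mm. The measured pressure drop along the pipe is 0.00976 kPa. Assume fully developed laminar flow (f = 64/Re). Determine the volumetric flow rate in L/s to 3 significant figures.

For laminar flow, f = 64/Re with Re = ρVD/μ, so Darcy-Weisbach reduces to ΔP = 32μLV/D². Solving for V: V = ΔP·D²/(32μL) = 9.76·(0.0249)²/(32·0.00109·30.2) = 0.005745 m/s.
Check: Re = ρVD/μ = 1110·0.005745·0.0249/0.00109 = 145.7 < 2300, so the laminar assumption holds.
Q = V·A = 0.005745·(π/4·0.0249²) = 2.797e-06 m³/s = 0.00280 L/s.

Q ≈ 0.00280 L/s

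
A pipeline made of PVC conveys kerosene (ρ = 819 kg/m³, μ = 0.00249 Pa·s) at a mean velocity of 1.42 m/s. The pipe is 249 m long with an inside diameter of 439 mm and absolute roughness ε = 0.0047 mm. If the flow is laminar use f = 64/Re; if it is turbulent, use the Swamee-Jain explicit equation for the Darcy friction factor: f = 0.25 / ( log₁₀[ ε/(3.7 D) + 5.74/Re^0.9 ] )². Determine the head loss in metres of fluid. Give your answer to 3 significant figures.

Reynolds number Re = ρVD/μ = 819 · 1.42 · 0.439 / 0.00249 = 2.05e+05.
Re > 4000 → turbulent. Relative roughness ε/D = 4.7e-06/0.439 = 1.07e-05. Swamee-Jain: f = 0.25/(log₁₀[1.07e-05/3.7 + 5.74/2.05e+05^0.9])² = 0.25/(log₁₀[2.89e-06 + 9.51e-05])² = 0.25/(-4.009)² = 0.01556.
Darcy-Weisbach: ΔP = f(L/D)(ρV²/2) = 0.01556·(249/0.439)·(819·1.42²/2) = 0.01556·567.2·825.7 = 7286 Pa.
Head loss h_f = ΔP/(ρg) = 7286/(819·9.81) = 0.907 m.

h_f ≈ 0.907 m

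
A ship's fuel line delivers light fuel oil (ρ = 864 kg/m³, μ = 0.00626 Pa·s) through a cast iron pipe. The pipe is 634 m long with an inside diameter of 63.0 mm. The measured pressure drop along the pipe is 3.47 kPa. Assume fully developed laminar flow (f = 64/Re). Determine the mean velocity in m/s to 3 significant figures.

For laminar flow, f = 64/Re with Re = ρVD/μ, so Darcy-Weisbach reduces to ΔP = 32μLV/D². Solving for V: V = ΔP·D²/(32μL) = 3470·(0.063)²/(32·0.00626·634) = 0.1084 m/s.
Check: Re = ρVD/μ = 864·0.1084·0.063/0.00626 = 942.9 < 2300, so the laminar assumption holds.

V ≈ 0.108 m/s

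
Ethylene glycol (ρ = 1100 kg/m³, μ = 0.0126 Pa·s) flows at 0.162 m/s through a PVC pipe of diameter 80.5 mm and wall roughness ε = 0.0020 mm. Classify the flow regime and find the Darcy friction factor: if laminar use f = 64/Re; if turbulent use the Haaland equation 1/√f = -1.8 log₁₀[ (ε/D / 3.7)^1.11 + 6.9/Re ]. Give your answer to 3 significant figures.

Re = ρVD/μ = 1100·0.162·0.0805/0.0126 = 1139.
Re < 2300 → laminar, so f = 64/Re = 0.05621 (roughness is irrelevant in laminar flow).

f ≈ 0.0562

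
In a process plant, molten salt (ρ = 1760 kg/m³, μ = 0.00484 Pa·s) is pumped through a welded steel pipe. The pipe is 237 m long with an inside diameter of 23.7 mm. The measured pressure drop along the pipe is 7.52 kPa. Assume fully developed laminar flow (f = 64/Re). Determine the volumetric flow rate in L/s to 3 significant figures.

For laminar flow, f = 64/Re with Re = ρVD/μ, so Darcy-Weisbach reduces to ΔP = 32μLV/D². Solving for V: V = ΔP·D²/(32μL) = 7520·(0.0237)²/(32·0.00484·237) = 0.1151 m/s.
Check: Re = ρVD/μ = 1760·0.1151·0.0237/0.00484 = 991.7 < 2300, so the laminar assumption holds.
Q = V·A = 0.1151·(π/4·0.0237²) = 5.076e-05 m³/s = 0.0508 L/s.

Q ≈ 0.0508 L/s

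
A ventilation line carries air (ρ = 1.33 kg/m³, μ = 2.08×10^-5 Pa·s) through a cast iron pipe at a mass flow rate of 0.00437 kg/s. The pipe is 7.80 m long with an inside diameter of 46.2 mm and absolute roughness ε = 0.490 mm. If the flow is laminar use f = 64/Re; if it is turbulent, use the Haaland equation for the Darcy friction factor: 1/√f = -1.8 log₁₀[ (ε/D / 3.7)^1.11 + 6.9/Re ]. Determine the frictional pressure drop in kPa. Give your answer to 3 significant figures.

A = πD²/4 = π(0.0462)²/4 = 0.001676 m²; mean velocity V = ṁ/(ρA) = 0.00437/(1.33 · 0.001676) = 1.96 m/s.
Reynolds number Re = ρVD/μ = 1.33 · 1.96 · 0.0462 / 2.08e-05 = 5790.
Re > 4000 → turbulent. Relative roughness ε/D = 0.00049/0.0462 = 0.0106. Haaland: 1/√f = -1.8 log₁₀[(0.0106/3.7)^1.11 + 6.9/5790] = -1.8 log₁₀[0.00151 + 0.00119] = 4.624, so f = 0.04676.
Darcy-Weisbach: ΔP = f(L/D)(ρV²/2) = 0.04676·(7.8/0.0462)·(1.33·1.96²/2) = 0.04676·168.8·2.555 = 20.17 Pa.
ΔP = 20.17 Pa = 0.0202 kPa.

ΔP ≈ 0.0202 kPa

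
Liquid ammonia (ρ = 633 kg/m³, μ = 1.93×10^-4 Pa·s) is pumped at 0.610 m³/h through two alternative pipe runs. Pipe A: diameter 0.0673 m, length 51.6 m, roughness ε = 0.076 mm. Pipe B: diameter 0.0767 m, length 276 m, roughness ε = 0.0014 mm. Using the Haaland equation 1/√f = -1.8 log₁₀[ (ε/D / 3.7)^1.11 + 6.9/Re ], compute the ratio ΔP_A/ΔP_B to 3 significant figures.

ΔP_A/ΔP_B ≈ 0.364

Pipe A: V = Q/A = 0.0001694/0.003557 = 0.04763 m/s; Re = 1.051e+04; ε/D = 0.00113; Haaland → f = 0.03197; ΔP_A = f(L/D)(ρV²/2) = 17.6 Pa.
Pipe B: V = Q/A = 0.0001694/0.00462 = 0.03667 m/s; Re = 9225; ε/D = 1.83e-05; Haaland → f = 0.0316; ΔP_B = f(L/D)(ρV²/2) = 48.4 Pa.
ΔP_A/ΔP_B = 17.6/48.4 = 0.364.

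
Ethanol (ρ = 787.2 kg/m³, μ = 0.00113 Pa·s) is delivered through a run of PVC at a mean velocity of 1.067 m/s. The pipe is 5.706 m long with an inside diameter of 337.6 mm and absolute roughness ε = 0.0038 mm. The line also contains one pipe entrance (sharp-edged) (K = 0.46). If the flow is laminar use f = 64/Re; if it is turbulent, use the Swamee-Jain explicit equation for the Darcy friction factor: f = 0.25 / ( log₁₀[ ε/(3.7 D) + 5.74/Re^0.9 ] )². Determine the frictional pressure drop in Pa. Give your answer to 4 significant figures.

ΔP ≈ 319.6 Pa

Reynolds number Re = ρVD/μ = 787.2 · 1.067 · 0.3376 / 0.00113 = 2.509e+05.
Re > 4000 → turbulent. Relative roughness ε/D = 3.8e-06/0.3376 = 1.13e-05. Swamee-Jain: f = 0.25/(log₁₀[1.13e-05/3.7 + 5.74/2.509e+05^0.9])² = 0.25/(log₁₀[3.04e-06 + 7.93e-05])² = 0.25/(-4.084)² = 0.01499.
Total minor-loss coefficient ΣK = 1·0.46 = 0.46.
ΔP = [f·L/D + ΣK]·(ρV²/2) = [0.01499·5.706/0.3376 + 0.46]·(787.2·1.067²/2) = [0.2533 + 0.46]·448.1 = 319.6 Pa.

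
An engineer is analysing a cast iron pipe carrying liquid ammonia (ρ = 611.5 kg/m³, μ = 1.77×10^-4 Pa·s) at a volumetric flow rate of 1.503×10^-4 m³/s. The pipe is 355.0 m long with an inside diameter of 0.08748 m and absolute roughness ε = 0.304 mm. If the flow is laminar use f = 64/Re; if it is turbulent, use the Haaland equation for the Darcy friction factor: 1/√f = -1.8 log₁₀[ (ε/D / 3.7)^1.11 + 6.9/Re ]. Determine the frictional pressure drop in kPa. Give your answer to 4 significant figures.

Cross-sectional area A = πD²/4 = π(0.08748)²/4 = 0.00601 m²; mean velocity V = Q/A = 0.0001503/0.00601 = 0.02501 m/s.
Reynolds number Re = ρVD/μ = 611.5 · 0.02501 · 0.08748 / 0.000177 = 7558.
Re > 4000 → turbulent. Relative roughness ε/D = 0.000304/0.08748 = 0.00348. Haaland: 1/√f = -1.8 log₁₀[(0.00348/3.7)^1.11 + 6.9/7558] = -1.8 log₁₀[0.000436 + 0.000913] = 5.166, so f = 0.03747.
Darcy-Weisbach: ΔP = f(L/D)(ρV²/2) = 0.03747·(355/0.08748)·(611.5·0.02501²/2) = 0.03747·4058·0.1912 = 29.07 Pa.
ΔP = 29.07 Pa = 0.02907 kPa.

ΔP ≈ 0.02907 kPa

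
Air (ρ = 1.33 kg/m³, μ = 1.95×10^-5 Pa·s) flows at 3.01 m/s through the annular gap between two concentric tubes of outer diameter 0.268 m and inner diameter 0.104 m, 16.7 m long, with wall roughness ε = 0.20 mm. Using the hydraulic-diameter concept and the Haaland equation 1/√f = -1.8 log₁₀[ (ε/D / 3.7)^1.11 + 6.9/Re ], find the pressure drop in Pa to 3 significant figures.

Hydraulic diameter D_h = 4A/P = D_o - D_i = 0.268 - 0.104 = 0.164 m.
Re = ρVD_h/μ = 1.33·3.01·0.164/1.95e-05 = 3.367e+04.
ε/D_h = 0.0002/0.164 = 0.00122; Haaland gives 1/√f = -1.8 log₁₀[0.000136+0.000205] = 6.24, so f = 0.02568.
ΔP = f(L/D_h)(ρV²/2) = 0.02568·16.7/0.164·6.025 = 15.76 Pa.

ΔP ≈ 15.8 Pa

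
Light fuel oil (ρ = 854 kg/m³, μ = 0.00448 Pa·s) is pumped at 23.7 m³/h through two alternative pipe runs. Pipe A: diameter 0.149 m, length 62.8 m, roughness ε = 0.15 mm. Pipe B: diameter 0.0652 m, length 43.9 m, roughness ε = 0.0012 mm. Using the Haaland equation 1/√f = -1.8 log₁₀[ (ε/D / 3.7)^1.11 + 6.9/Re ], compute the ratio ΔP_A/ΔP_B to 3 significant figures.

ΔP_A/ΔP_B ≈ 0.0296

Pipe A: V = Q/A = 0.006583/0.01744 = 0.3776 m/s; Re = 1.072e+04; ε/D = 0.00101; Haaland → f = 0.03165; ΔP_A = f(L/D)(ρV²/2) = 812 Pa.
Pipe B: V = Q/A = 0.006583/0.003339 = 1.972 m/s; Re = 2.451e+04; ε/D = 1.84e-05; Haaland → f = 0.02451; ΔP_B = f(L/D)(ρV²/2) = 2.74e+04 Pa.
ΔP_A/ΔP_B = 812/2.74e+04 = 0.0296.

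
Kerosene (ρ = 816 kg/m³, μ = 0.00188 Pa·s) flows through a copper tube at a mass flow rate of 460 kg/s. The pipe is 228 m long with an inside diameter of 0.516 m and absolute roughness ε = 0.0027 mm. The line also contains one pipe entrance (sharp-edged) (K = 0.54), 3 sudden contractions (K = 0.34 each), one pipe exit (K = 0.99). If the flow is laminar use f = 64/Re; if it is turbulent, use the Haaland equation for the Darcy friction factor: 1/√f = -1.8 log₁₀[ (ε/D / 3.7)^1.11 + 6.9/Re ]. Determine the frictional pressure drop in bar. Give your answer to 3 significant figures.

A = πD²/4 = π(0.516)²/4 = 0.2091 m²; mean velocity V = ṁ/(ρA) = 460/(816 · 0.2091) = 2.696 m/s.
Reynolds number Re = ρVD/μ = 816 · 2.696 · 0.516 / 0.00188 = 6.038e+05.
Re > 4000 → turbulent. Relative roughness ε/D = 2.7e-06/0.516 = 5.23e-06. Haaland: 1/√f = -1.8 log₁₀[(5.23e-06/3.7)^1.11 + 6.9/6.038e+05] = -1.8 log₁₀[3.21e-07 + 1.14e-05] = 8.874, so f = 0.0127.
Total minor-loss coefficient ΣK = 1·0.54 + 3·0.34 + 1·0.99 = 2.55.
ΔP = [f·L/D + ΣK]·(ρV²/2) = [0.0127·228/0.516 + 2.55]·(816·2.696²/2) = [5.611 + 2.55]·2965 = 2.42e+04 Pa.
ΔP = 2.42e+04 Pa = 0.242 bar.

ΔP ≈ 0.242 bar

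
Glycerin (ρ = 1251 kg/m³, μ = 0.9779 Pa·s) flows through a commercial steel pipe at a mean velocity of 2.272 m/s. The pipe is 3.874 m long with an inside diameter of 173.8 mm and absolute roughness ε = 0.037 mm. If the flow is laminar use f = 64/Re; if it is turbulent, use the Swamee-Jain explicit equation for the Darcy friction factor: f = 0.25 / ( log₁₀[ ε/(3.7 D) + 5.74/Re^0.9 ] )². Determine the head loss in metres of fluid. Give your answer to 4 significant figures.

Reynolds number Re = ρVD/μ = 1251 · 2.272 · 0.1738 / 0.978 = 505.2.
Re < 2300 → laminar flow, so f = 64/Re = 64/505.2 = 0.1267 (the turbulent correlation is not needed).
Darcy-Weisbach: ΔP = f(L/D)(ρV²/2) = 0.1267·(3.874/0.1738)·(1251·2.272²/2) = 0.1267·22.29·3229 = 9118 Pa.
Head loss h_f = ΔP/(ρg) = 9118/(1251·9.81) = 0.7430 m.

h_f ≈ 0.7430 m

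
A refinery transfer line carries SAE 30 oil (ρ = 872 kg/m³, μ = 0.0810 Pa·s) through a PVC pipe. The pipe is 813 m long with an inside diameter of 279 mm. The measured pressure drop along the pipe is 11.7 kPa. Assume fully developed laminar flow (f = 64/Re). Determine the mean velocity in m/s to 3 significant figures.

For laminar flow, f = 64/Re with Re = ρVD/μ, so Darcy-Weisbach reduces to ΔP = 32μLV/D². Solving for V: V = ΔP·D²/(32μL) = 1.17e+04·(0.279)²/(32·0.081·813) = 0.4322 m/s.
Check: Re = ρVD/μ = 872·0.4322·0.279/0.081 = 1298 < 2300, so the laminar assumption holds.

V ≈ 0.432 m/s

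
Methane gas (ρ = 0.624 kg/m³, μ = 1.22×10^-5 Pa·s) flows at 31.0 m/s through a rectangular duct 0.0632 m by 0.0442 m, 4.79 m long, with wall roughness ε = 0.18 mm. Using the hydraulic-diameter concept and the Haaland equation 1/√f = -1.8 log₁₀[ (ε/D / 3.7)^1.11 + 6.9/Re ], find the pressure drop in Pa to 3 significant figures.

ΔP ≈ 789 Pa

Hydraulic diameter D_h = 4A/P = 4·(0.0632·0.0442)/(2·(0.0632+0.0442)) = 0.01117/0.2148 = 0.05202 m.
Re = ρVD_h/μ = 0.624·31·0.05202/1.22e-05 = 8.248e+04.
ε/D_h = 0.00018/0.05202 = 0.00346; Haaland gives 1/√f = -1.8 log₁₀[0.000434+8.37e-05] = 5.914, so f = 0.02859.
ΔP = f(L/D_h)(ρV²/2) = 0.02859·4.79/0.05202·299.8 = 789.3 Pa.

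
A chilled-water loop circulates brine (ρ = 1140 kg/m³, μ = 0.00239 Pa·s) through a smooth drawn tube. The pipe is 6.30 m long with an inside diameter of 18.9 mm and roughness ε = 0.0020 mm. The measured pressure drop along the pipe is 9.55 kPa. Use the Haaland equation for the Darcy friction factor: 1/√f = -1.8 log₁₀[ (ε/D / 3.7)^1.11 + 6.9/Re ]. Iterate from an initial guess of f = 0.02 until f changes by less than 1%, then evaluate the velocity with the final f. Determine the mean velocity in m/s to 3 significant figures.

V ≈ 1.30 m/s

Rearranging Darcy-Weisbach: V = √(2·ΔP·D/(f·L·ρ)). With ε/D = 2e-06/0.0189 = 0.000106, iterate starting from f = 0.02:
  f = 0.02 → V = √(2·9550·0.0189/(0.02·6.3·1140)) = 1.585 m/s; Re = ρVD/μ = 1.429e+04; f → 0.0282
  f = 0.0282 → V = 1.335 m/s; Re = 1.204e+04; f → 0.0295
  f = 0.0295 → V = 1.305 m/s; Re = 1.177e+04; f → 0.02967
Converged (Δf/f < 1%). With the final f = 0.02967: V = √(2·9550·0.0189/(0.02967·6.3·1140)) = 1.302 m/s.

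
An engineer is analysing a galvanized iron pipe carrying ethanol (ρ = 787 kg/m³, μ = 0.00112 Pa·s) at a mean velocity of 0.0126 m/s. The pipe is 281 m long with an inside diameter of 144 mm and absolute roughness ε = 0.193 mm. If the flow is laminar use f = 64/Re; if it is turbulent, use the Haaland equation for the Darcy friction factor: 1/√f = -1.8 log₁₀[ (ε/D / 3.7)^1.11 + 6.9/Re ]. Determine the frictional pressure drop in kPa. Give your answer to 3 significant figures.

ΔP ≈ 0.00612 kPa

Reynolds number Re = ρVD/μ = 787 · 0.0126 · 0.144 / 0.00112 = 1275.
Re < 2300 → laminar flow, so f = 64/Re = 64/1275 = 0.0502 (the turbulent correlation is not needed).
Darcy-Weisbach: ΔP = f(L/D)(ρV²/2) = 0.0502·(281/0.144)·(787·0.0126²/2) = 0.0502·1951·0.06247 = 6.12 Pa.
ΔP = 6.12 Pa = 0.00612 kPa.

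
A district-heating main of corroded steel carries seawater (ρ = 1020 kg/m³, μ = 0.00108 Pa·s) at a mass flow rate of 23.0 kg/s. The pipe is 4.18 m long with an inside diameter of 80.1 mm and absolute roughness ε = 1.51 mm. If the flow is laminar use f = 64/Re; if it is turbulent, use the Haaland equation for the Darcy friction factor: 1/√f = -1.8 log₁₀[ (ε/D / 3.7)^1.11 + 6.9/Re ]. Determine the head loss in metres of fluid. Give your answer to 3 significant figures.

h_f ≈ 2.54 m

A = πD²/4 = π(0.0801)²/4 = 0.005039 m²; mean velocity V = ṁ/(ρA) = 23/(1020 · 0.005039) = 4.475 m/s.
Reynolds number Re = ρVD/μ = 1020 · 4.475 · 0.0801 / 0.00108 = 3.385e+05.
Re > 4000 → turbulent. Relative roughness ε/D = 0.00151/0.0801 = 0.0189. Haaland: 1/√f = -1.8 log₁₀[(0.0189/3.7)^1.11 + 6.9/3.385e+05] = -1.8 log₁₀[0.00285 + 2.04e-05] = 4.576, so f = 0.04777.
Darcy-Weisbach: ΔP = f(L/D)(ρV²/2) = 0.04777·(4.18/0.0801)·(1020·4.475²/2) = 0.04777·52.18·1.021e+04 = 2.545e+04 Pa.
Head loss h_f = ΔP/(ρg) = 2.545e+04/(1020·9.81) = 2.54 m.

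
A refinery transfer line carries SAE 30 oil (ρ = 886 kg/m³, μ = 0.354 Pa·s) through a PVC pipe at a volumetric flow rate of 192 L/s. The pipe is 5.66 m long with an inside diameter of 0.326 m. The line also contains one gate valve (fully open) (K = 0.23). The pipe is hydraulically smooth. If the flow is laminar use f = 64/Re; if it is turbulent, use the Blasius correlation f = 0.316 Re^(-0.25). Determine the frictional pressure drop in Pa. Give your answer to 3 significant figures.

Q = 192 L/s = 192/1000 = 0.192 m³/s.
Cross-sectional area A = πD²/4 = π(0.326)²/4 = 0.08347 m²; mean velocity V = Q/A = 0.192/0.08347 = 2.3 m/s.
Reynolds number Re = ρVD/μ = 886 · 2.3 · 0.326 / 0.354 = 1877.
Re < 2300 → laminar flow, so f = 64/Re = 64/1877 = 0.0341 (the turbulent correlation is not needed).
Total minor-loss coefficient ΣK = 1·0.23 = 0.23.
ΔP = [f·L/D + ΣK]·(ρV²/2) = [0.0341·5.66/0.326 + 0.23]·(886·2.3²/2) = [0.592 + 0.23]·2344 = 1927 Pa.

ΔP ≈ 1930 Pa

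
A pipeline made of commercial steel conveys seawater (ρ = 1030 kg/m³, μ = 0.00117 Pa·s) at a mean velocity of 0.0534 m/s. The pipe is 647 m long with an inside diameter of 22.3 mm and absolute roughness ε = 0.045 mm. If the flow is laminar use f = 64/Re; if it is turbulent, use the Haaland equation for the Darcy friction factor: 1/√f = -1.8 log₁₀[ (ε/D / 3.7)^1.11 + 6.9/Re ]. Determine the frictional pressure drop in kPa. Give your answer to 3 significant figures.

Reynolds number Re = ρVD/μ = 1030 · 0.0534 · 0.0223 / 0.00117 = 1048.
Re < 2300 → laminar flow, so f = 64/Re = 64/1048 = 0.06105 (the turbulent correlation is not needed).
Darcy-Weisbach: ΔP = f(L/D)(ρV²/2) = 0.06105·(647/0.0223)·(1030·0.0534²/2) = 0.06105·2.901e+04·1.469 = 2601 Pa.
ΔP = 2601 Pa = 2.60 kPa.

ΔP ≈ 2.60 kPa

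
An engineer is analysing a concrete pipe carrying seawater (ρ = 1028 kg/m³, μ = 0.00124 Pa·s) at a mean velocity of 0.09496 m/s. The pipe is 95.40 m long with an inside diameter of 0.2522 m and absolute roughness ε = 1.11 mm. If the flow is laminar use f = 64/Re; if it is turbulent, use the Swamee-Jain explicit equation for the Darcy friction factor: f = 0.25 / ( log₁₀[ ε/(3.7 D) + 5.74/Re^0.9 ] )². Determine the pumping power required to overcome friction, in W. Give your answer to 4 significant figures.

P ≈ 0.2839 W

Reynolds number Re = ρVD/μ = 1028 · 0.09496 · 0.2522 / 0.00124 = 1.985e+04.
Re > 4000 → turbulent. Relative roughness ε/D = 0.00111/0.2522 = 0.0044. Swamee-Jain: f = 0.25/(log₁₀[0.0044/3.7 + 5.74/1.985e+04^0.9])² = 0.25/(log₁₀[0.00119 + 0.000778])² = 0.25/(-2.706)² = 0.03414.
Darcy-Weisbach: ΔP = f(L/D)(ρV²/2) = 0.03414·(95.4/0.2522)·(1028·0.09496²/2) = 0.03414·378.3·4.635 = 59.85 Pa.
Q = V·A = 0.09496·0.04996 = 0.004744 m³/s.
Pumping power P = QΔP = 0.004744·59.85 = 0.28393 W = 0.2839 W.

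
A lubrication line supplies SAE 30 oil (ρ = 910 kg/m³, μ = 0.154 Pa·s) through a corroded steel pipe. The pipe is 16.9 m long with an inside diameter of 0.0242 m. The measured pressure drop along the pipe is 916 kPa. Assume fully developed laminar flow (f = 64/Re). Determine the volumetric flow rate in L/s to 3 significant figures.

For laminar flow, f = 64/Re with Re = ρVD/μ, so Darcy-Weisbach reduces to ΔP = 32μLV/D². Solving for V: V = ΔP·D²/(32μL) = 9.16e+05·(0.0242)²/(32·0.154·16.9) = 6.441 m/s.
Check: Re = ρVD/μ = 910·6.441·0.0242/0.154 = 921.1 < 2300, so the laminar assumption holds.
Q = V·A = 6.441·(π/4·0.0242²) = 0.002963 m³/s = 2.96 L/s.

Q ≈ 2.96 L/s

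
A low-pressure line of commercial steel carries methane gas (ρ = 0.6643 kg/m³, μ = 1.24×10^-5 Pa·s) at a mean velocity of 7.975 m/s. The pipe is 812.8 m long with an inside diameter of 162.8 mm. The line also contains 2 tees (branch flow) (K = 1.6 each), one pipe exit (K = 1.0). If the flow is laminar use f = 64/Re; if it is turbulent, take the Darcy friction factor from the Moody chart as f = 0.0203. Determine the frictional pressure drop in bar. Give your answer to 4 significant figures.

ΔP ≈ 0.02230 bar

Reynolds number Re = ρVD/μ = 0.6643 · 7.975 · 0.1628 / 1.24e-05 = 6.955e+04.
Re > 4000 → turbulent; use the Moody-chart value f = 0.0203.
Total minor-loss coefficient ΣK = 2·1.6 + 1·1 = 4.2.
ΔP = [f·L/D + ΣK]·(ρV²/2) = [0.0203·812.8/0.1628 + 4.2]·(0.6643·7.975²/2) = [101.4 + 4.2]·21.12 = 2230 Pa.
ΔP = 2230 Pa = 0.02230 bar.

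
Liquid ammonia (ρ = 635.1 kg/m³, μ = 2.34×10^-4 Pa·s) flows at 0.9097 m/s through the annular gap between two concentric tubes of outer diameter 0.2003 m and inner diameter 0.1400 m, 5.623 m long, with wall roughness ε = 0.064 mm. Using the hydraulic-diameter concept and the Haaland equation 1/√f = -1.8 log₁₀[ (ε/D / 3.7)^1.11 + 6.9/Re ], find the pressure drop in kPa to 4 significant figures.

Hydraulic diameter D_h = 4A/P = D_o - D_i = 0.2003 - 0.14 = 0.0603 m.
Re = ρVD_h/μ = 635.1·0.9097·0.0603/0.000234 = 1.489e+05.
ε/D_h = 6.4e-05/0.0603 = 0.00106; Haaland gives 1/√f = -1.8 log₁₀[0.000117+4.63e-05] = 6.817, so f = 0.02152.
ΔP = f(L/D_h)(ρV²/2) = 0.02152·5.623/0.0603·262.8 = 527.4 Pa.
ΔP = 0.5274 kPa.

ΔP ≈ 0.5274 kPa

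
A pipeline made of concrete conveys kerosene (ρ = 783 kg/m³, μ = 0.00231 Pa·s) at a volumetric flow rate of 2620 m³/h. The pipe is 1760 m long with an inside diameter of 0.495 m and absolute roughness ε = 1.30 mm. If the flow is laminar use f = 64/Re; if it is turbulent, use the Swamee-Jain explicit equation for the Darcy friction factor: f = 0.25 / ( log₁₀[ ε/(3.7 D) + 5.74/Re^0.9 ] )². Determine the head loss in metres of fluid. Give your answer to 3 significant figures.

h_f ≈ 66.2 m

Q = 2620 m³/h = 2620/3600 = 0.7278 m³/s.
Cross-sectional area A = πD²/4 = π(0.495)²/4 = 0.1924 m²; mean velocity V = Q/A = 0.7278/0.1924 = 3.782 m/s.
Reynolds number Re = ρVD/μ = 783 · 3.782 · 0.495 / 0.00231 = 6.345e+05.
Re > 4000 → turbulent. Relative roughness ε/D = 0.0013/0.495 = 0.00263. Swamee-Jain: f = 0.25/(log₁₀[0.00263/3.7 + 5.74/6.345e+05^0.9])² = 0.25/(log₁₀[0.00071 + 3.44e-05])² = 0.25/(-3.128)² = 0.02555.
Darcy-Weisbach: ΔP = f(L/D)(ρV²/2) = 0.02555·(1760/0.495)·(783·3.782²/2) = 0.02555·3556·5599 = 5.086e+05 Pa.
Head loss h_f = ΔP/(ρg) = 5.086e+05/(783·9.81) = 66.2 m.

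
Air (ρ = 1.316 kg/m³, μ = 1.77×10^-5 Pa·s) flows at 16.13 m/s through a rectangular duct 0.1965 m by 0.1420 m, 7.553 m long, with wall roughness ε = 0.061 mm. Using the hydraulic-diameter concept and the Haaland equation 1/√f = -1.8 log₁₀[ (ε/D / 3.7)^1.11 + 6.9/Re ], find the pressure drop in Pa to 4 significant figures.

Hydraulic diameter D_h = 4A/P = 4·(0.1965·0.142)/(2·(0.1965+0.142)) = 0.1116/0.677 = 0.1649 m.
Re = ρVD_h/μ = 1.316·16.13·0.1649/1.77e-05 = 1.977e+05.
ε/D_h = 6.1e-05/0.1649 = 0.00037; Haaland gives 1/√f = -1.8 log₁₀[3.63e-05+3.49e-05] = 7.465, so f = 0.01794.
ΔP = f(L/D_h)(ρV²/2) = 0.01794·7.553/0.1649·171.2 = 140.7 Pa.

ΔP ≈ 140.7 Pa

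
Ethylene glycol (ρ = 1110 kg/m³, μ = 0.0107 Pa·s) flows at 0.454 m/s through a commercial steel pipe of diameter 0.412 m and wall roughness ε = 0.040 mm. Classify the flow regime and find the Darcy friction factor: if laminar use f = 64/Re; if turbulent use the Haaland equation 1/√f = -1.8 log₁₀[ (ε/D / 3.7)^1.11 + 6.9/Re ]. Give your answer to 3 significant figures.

f ≈ 0.0261

Re = ρVD/μ = 1110·0.454·0.412/0.0107 = 1.94e+04.
Re > 4000 → turbulent. ε/D = 4e-05/0.412 = 9.71e-05; Haaland: 1/√f = -1.8 log₁₀[8.22e-06 + 0.000356] = 6.19, so f = 0.0261.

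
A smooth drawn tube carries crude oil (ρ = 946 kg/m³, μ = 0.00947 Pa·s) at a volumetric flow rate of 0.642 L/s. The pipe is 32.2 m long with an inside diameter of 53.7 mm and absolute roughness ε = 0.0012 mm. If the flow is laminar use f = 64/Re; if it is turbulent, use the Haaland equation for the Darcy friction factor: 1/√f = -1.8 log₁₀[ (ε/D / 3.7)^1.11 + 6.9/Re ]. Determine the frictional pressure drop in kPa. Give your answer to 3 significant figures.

Q = 0.642 L/s = 0.642/1000 = 0.000642 m³/s.
Cross-sectional area A = πD²/4 = π(0.0537)²/4 = 0.002265 m²; mean velocity V = Q/A = 0.000642/0.002265 = 0.2835 m/s.
Reynolds number Re = ρVD/μ = 946 · 0.2835 · 0.0537 / 0.00947 = 1521.
Re < 2300 → laminar flow, so f = 64/Re = 64/1521 = 0.04209 (the turbulent correlation is not needed).
Darcy-Weisbach: ΔP = f(L/D)(ρV²/2) = 0.04209·(32.2/0.0537)·(946·0.2835²/2) = 0.04209·599.6·38.01 = 959.2 Pa.
ΔP = 959.2 Pa = 0.959 kPa.

ΔP ≈ 0.959 kPa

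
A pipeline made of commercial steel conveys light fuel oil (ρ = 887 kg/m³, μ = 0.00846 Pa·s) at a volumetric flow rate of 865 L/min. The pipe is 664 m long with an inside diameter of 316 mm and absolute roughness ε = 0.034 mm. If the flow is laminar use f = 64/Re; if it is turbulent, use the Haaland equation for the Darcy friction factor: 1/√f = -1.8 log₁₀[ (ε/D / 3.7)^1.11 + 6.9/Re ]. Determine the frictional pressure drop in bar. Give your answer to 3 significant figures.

ΔP ≈ 0.0112 bar

Q = 865 L/min = 865/60000 = 0.01442 m³/s.
Cross-sectional area A = πD²/4 = π(0.316)²/4 = 0.07843 m²; mean velocity V = Q/A = 0.01442/0.07843 = 0.1838 m/s.
Reynolds number Re = ρVD/μ = 887 · 0.1838 · 0.316 / 0.00846 = 6090.
Re > 4000 → turbulent. Relative roughness ε/D = 3.4e-05/0.316 = 0.000108. Haaland: 1/√f = -1.8 log₁₀[(0.000108/3.7)^1.11 + 6.9/6090] = -1.8 log₁₀[9.22e-06 + 0.00113] = 5.296, so f = 0.03565.
Darcy-Weisbach: ΔP = f(L/D)(ρV²/2) = 0.03565·(664/0.316)·(887·0.1838²/2) = 0.03565·2101·14.99 = 1123 Pa.
ΔP = 1123 Pa = 0.0112 bar.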